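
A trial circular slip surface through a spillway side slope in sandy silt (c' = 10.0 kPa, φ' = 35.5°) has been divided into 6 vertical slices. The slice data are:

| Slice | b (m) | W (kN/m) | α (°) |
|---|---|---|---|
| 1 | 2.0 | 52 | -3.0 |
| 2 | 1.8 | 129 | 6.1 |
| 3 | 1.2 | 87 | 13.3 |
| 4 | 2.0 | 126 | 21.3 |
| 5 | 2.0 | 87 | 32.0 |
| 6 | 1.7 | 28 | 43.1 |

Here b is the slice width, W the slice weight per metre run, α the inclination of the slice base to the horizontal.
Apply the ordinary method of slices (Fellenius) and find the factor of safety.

FS = 3.23

Ordinary method of slices: FS = Σ[c'·Δl_i + (W_i cosα_i)·tanφ'] / Σ W_i sinα_i, with Δl_i = b_i / cosα_i.
Slice 1: Δl = 2.0/cos(-3.0°) = 2.003 m; N'_1 = 52·cos(-3.0°) = 51.9; c'Δl = 20.03; W sinα = -2.7
Slice 2: Δl = 1.8/cos6.1° = 1.810 m; N'_2 = 129·cos6.1° = 128.3; c'Δl = 18.10; W sinα = 13.7
Slice 3: Δl = 1.2/cos13.3° = 1.233 m; N'_3 = 87·cos13.3° = 84.7; c'Δl = 12.33; W sinα = 20.0
Slice 4: Δl = 2.0/cos21.3° = 2.147 m; N'_4 = 126·cos21.3° = 117.4; c'Δl = 21.47; W sinα = 45.8
Slice 5: Δl = 2.0/cos32.0° = 2.358 m; N'_5 = 87·cos32.0° = 73.8; c'Δl = 23.58; W sinα = 46.1
Slice 6: Δl = 1.7/cos43.1° = 2.328 m; N'_6 = 28·cos43.1° = 20.4; c'Δl = 23.28; W sinα = 19.1
Σc'Δl = 118.8 kN/m; ΣN' = 476.5 kN/m; ΣW sinα = 142.0 kN/m
Resisting = 118.8 + 476.5·tan35.5° = 118.8 + 339.9 = 458.7 kN/m
FS = 458.7 / 142.0 = 3.230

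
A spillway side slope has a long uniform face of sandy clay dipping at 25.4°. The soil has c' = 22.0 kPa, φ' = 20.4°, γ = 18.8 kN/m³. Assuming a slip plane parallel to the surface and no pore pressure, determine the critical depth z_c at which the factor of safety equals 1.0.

Setting FS = 1.00 in FS = [c' + γz cos²β tanφ'] / [γz sinβ cosβ] and solving for z:
z = c' / [γ cosβ (FS·sinβ − cosβ·tanφ')]
  = 22.0 / [18.8·cos25.4°·(1.00·sin25.4° − cos25.4°·tan20.4°)]
  = 22.0 / [18.8·0.9033·(1.00·0.4289 − 0.9033·0.3719)]
  = 22.0 / 1.5792 = 13.931 m

z_c = 13.93 m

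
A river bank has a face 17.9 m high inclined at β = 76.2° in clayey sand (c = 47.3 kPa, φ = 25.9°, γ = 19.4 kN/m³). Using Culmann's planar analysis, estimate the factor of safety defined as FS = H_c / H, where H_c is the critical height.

H_c = (4c/γ) · sinβ cosφ / [1 − cos(β − φ)]
    = (4·47.3/19.4) · sin76.2°·cos25.9° / [1 − cos50.3°]
    = 9.753 · 0.8736 / 0.3612 = 23.59 m
FS = H_c / H = 23.59 / 17.9 = 1.318

FS = 1.32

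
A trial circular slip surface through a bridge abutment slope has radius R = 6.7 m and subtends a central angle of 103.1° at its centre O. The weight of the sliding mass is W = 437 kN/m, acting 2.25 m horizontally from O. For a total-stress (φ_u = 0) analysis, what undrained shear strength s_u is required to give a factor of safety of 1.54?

s_u = 18.7 kPa

FS = s_u·L_a·R / (W·d), so s_u = FS·W·d / (L_a·R).
Arc length L_a = R·θ = 6.7·(103.1°·π/180) = 6.7·1.7994 = 12.06 m
s_u = 1.54·437·2.25 / (12.06·6.7) = 1514.2 / 80.78 = 18.75 kPa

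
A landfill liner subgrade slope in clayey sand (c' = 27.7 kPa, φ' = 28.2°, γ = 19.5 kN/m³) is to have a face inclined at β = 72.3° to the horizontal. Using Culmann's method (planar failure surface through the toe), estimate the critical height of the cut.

H_c = 16.92 m

Culmann's analysis gives the critical failure plane at α_cr = (β + φ')/2 = (72.3 + 28.2)/2 = 50.2°, and the critical height
H_c = (4c'/γ) · sinβ cosφ' / [1 − cos(β − φ')]
    = (4·27.7/19.5) · sin72.3°·cos28.2° / [1 − cos(44.1°)]
    = 5.682 · 0.9527·0.8813 / [1 − 0.7181]
    = 5.682 · 0.8396 / 0.2819
    = 16.92 m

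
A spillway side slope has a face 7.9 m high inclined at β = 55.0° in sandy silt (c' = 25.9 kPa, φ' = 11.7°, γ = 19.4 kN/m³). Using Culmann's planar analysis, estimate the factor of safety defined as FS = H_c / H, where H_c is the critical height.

FS = 1.99

H_c = (4c'/γ) · sinβ cosφ' / [1 − cos(β − φ')]
    = (4·25.9/19.4) · sin55.0°·cos11.7° / [1 − cos43.3°]
    = 5.340 · 0.8021 / 0.2722 = 15.74 m
FS = H_c / H = 15.74 / 7.9 = 1.992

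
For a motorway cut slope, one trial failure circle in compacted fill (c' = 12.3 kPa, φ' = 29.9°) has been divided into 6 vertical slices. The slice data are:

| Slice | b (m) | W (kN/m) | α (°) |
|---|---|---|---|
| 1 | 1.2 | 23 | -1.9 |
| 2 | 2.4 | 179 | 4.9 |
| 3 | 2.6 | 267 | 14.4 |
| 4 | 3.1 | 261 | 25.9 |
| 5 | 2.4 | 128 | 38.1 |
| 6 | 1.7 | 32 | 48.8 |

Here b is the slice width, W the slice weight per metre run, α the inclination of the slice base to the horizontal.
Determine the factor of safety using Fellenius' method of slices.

Ordinary method of slices: FS = Σ[c'·Δl_i + (W_i cosα_i)·tanφ'] / Σ W_i sinα_i, with Δl_i = b_i / cosα_i.
Slice 1: Δl = 1.2/cos(-1.9°) = 1.201 m; N'_1 = 23·cos(-1.9°) = 23.0; c'Δl = 14.77; W sinα = -0.8
Slice 2: Δl = 2.4/cos4.9° = 2.409 m; N'_2 = 179·cos4.9° = 178.3; c'Δl = 29.63; W sinα = 15.3
Slice 3: Δl = 2.6/cos14.4° = 2.684 m; N'_3 = 267·cos14.4° = 258.6; c'Δl = 33.02; W sinα = 66.4
Slice 4: Δl = 3.1/cos25.9° = 3.446 m; N'_4 = 261·cos25.9° = 234.8; c'Δl = 42.39; W sinα = 114.0
Slice 5: Δl = 2.4/cos38.1° = 3.050 m; N'_5 = 128·cos38.1° = 100.7; c'Δl = 37.51; W sinα = 79.0
Slice 6: Δl = 1.7/cos48.8° = 2.581 m; N'_6 = 32·cos48.8° = 21.1; c'Δl = 31.74; W sinα = 24.1
Σc'Δl = 189.1 kN/m; ΣN' = 816.5 kN/m; ΣW sinα = 298.0 kN/m
Resisting = 189.1 + 816.5·tan29.9° = 189.1 + 469.5 = 658.6 kN/m
FS = 658.6 / 298.0 = 2.210

FS = 2.21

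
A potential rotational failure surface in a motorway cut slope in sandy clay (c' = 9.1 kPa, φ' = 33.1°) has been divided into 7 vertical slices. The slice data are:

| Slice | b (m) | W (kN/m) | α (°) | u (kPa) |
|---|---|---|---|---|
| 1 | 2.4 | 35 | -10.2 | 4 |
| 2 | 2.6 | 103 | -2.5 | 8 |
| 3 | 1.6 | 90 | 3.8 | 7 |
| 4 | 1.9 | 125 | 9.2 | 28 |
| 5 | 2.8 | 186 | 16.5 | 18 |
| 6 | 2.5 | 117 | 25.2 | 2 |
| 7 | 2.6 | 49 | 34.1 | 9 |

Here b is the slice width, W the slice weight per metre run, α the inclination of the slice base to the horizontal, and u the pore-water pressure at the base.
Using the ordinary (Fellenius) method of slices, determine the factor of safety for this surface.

Ordinary method of slices: FS = Σ[c'·Δl_i + (W_i cosα_i − u_i·Δl_i)·tanφ'] / Σ W_i sinα_i, with Δl_i = b_i / cosα_i.
Slice 1: Δl = 2.4/cos(-10.2°) = 2.439 m; N'_1 = 35·cos(-10.2°) − 4·2.439 = 24.7; c'Δl = 22.19; W sinα = -6.2
Slice 2: Δl = 2.6/cos(-2.5°) = 2.602 m; N'_2 = 103·cos(-2.5°) − 8·2.602 = 82.1; c'Δl = 23.68; W sinα = -4.5
Slice 3: Δl = 1.6/cos3.8° = 1.604 m; N'_3 = 90·cos3.8° − 7·1.604 = 78.6; c'Δl = 14.59; W sinα = 6.0
Slice 4: Δl = 1.9/cos9.2° = 1.925 m; N'_4 = 125·cos9.2° − 28·1.925 = 69.5; c'Δl = 17.52; W sinα = 20.0
Slice 5: Δl = 2.8/cos16.5° = 2.920 m; N'_5 = 186·cos16.5° − 18·2.920 = 125.8; c'Δl = 26.57; W sinα = 52.8
Slice 6: Δl = 2.5/cos25.2° = 2.763 m; N'_6 = 117·cos25.2° − 2·2.763 = 100.3; c'Δl = 25.14; W sinα = 49.8
Slice 7: Δl = 2.6/cos34.1° = 3.140 m; N'_7 = 49·cos34.1° − 9·3.140 = 12.3; c'Δl = 28.57; W sinα = 27.5
Σc'Δl = 158.3 kN/m; ΣN' = 493.3 kN/m; ΣW sinα = 145.4 kN/m
Resisting = 158.3 + 493.3·tan33.1° = 158.3 + 321.6 = 479.8 kN/m
FS = 479.8 / 145.4 = 3.301

FS = 3.30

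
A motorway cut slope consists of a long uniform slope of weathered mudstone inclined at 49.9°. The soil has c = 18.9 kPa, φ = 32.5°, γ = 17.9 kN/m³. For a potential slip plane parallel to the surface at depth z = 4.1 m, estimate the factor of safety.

For an infinite slope with a slip plane parallel to the surface (no pore pressure): FS = [c + γz cos²β tanφ] / [γz sinβ cosβ].
γz = 17.9·4.1 = 73.39 kN/m²
Numerator = 18.9 + 73.39·cos²49.9°·tan32.5° = 18.9 + 73.39·0.4149·0.6371 = 38.298 kPa
Denominator = 73.39·sin49.9°·cos49.9° = 73.39·0.7649·0.6441 = 36.160 kPa
FS = 38.298 / 36.160 = 1.059

FS = 1.06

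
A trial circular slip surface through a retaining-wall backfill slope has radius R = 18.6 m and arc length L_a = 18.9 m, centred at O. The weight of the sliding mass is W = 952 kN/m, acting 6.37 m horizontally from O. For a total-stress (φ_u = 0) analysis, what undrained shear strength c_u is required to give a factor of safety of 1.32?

c_u = 22.8 kPa

FS = c_u·L_a·R / (W·d), so c_u = FS·W·d / (L_a·R).
c_u = 1.32·952·6.37 / (18.90·18.6) = 8004.8 / 351.54 = 22.77 kPa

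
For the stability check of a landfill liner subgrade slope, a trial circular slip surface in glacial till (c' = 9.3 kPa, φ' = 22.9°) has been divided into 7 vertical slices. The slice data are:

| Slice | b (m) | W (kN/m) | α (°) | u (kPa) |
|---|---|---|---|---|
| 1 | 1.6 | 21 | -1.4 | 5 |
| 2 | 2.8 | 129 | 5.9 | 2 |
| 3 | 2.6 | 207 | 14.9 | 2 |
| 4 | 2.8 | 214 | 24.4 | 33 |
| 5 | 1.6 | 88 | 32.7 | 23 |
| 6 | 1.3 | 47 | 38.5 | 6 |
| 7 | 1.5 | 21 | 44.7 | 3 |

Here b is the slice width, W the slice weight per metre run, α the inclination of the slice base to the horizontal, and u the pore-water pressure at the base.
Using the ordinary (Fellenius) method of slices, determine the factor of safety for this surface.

Ordinary method of slices: FS = Σ[c'·Δl_i + (W_i cosα_i − u_i·Δl_i)·tanφ'] / Σ W_i sinα_i, with Δl_i = b_i / cosα_i.
Slice 1: Δl = 1.6/cos(-1.4°) = 1.600 m; N'_1 = 21·cos(-1.4°) − 5·1.600 = 13.0; c'Δl = 14.88; W sinα = -0.5
Slice 2: Δl = 2.8/cos5.9° = 2.815 m; N'_2 = 129·cos5.9° − 2·2.815 = 122.7; c'Δl = 26.18; W sinα = 13.3
Slice 3: Δl = 2.6/cos14.9° = 2.690 m; N'_3 = 207·cos14.9° − 2·2.690 = 194.7; c'Δl = 25.02; W sinα = 53.2
Slice 4: Δl = 2.8/cos24.4° = 3.075 m; N'_4 = 214·cos24.4° − 33·3.075 = 93.4; c'Δl = 28.59; W sinα = 88.4
Slice 5: Δl = 1.6/cos32.7° = 1.901 m; N'_5 = 88·cos32.7° − 23·1.901 = 30.3; c'Δl = 17.68; W sinα = 47.5
Slice 6: Δl = 1.3/cos38.5° = 1.661 m; N'_6 = 47·cos38.5° − 6·1.661 = 26.8; c'Δl = 15.45; W sinα = 29.3
Slice 7: Δl = 1.5/cos44.7° = 2.110 m; N'_7 = 21·cos44.7° − 3·2.110 = 8.6; c'Δl = 19.63; W sinα = 14.8
Σc'Δl = 147.4 kN/m; ΣN' = 489.5 kN/m; ΣW sinα = 245.9 kN/m
Resisting = 147.4 + 489.5·tan22.9° = 147.4 + 206.8 = 354.2 kN/m
FS = 354.2 / 245.9 = 1.440

FS = 1.44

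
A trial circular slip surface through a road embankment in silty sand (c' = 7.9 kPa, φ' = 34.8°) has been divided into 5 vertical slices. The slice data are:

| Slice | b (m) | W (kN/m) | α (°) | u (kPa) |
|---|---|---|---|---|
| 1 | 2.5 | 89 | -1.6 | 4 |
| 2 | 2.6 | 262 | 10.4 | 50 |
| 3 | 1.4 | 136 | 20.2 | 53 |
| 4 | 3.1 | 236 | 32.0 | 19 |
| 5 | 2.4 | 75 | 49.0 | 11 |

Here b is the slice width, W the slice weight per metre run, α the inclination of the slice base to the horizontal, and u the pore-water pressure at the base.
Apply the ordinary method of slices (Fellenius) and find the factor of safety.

Ordinary method of slices: FS = Σ[c'·Δl_i + (W_i cosα_i − u_i·Δl_i)·tanφ'] / Σ W_i sinα_i, with Δl_i = b_i / cosα_i.
Slice 1: Δl = 2.5/cos(-1.6°) = 2.501 m; N'_1 = 89·cos(-1.6°) − 4·2.501 = 79.0; c'Δl = 19.76; W sinα = -2.5
Slice 2: Δl = 2.6/cos10.4° = 2.643 m; N'_2 = 262·cos10.4° − 50·2.643 = 125.5; c'Δl = 20.88; W sinα = 47.3
Slice 3: Δl = 1.4/cos20.2° = 1.492 m; N'_3 = 136·cos20.2° − 53·1.492 = 48.6; c'Δl = 11.78; W sinα = 47.0
Slice 4: Δl = 3.1/cos32.0° = 3.655 m; N'_4 = 236·cos32.0° − 19·3.655 = 130.7; c'Δl = 28.88; W sinα = 125.1
Slice 5: Δl = 2.4/cos49.0° = 3.658 m; N'_5 = 75·cos49.0° − 11·3.658 = 9.0; c'Δl = 28.90; W sinα = 56.6
Σc'Δl = 110.2 kN/m; ΣN' = 392.7 kN/m; ΣW sinα = 273.4 kN/m
Resisting = 110.2 + 392.7·tan34.8° = 110.2 + 272.9 = 383.1 kN/m
FS = 383.1 / 273.4 = 1.401

FS = 1.40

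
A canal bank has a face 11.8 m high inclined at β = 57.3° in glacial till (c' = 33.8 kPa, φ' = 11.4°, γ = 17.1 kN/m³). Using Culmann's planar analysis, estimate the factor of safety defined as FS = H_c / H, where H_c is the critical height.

H_c = (4c'/γ) · sinβ cosφ' / [1 − cos(β − φ')]
    = (4·33.8/17.1) · sin57.3°·cos11.4° / [1 − cos45.9°]
    = 7.906 · 0.8249 / 0.3041 = 21.45 m
FS = H_c / H = 21.45 / 11.8 = 1.818

FS = 1.82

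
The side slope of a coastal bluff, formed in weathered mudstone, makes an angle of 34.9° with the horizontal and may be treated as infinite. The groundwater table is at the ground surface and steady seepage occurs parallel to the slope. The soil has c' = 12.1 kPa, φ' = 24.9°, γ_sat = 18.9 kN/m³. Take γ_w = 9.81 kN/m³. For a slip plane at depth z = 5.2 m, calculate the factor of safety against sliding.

With seepage parallel to the slope and the water table at the surface, the effective normal stress on the slip plane uses the buoyant unit weight γ' = γ_sat − γ_w while the driving shear stress uses γ_sat:
FS = [c' + γ' z cos²β tanφ'] / [γ_sat z sinβ cosβ]
γ' = 18.9 − 9.81 = 9.09 kN/m³
Numerator = 12.1 + 9.09·5.2·cos²34.9°·tan24.9° = 12.1 + 9.09·5.2·0.6726·0.4642 = 26.859 kPa
Denominator = 18.9·5.2·sin34.9°·cos34.9° = 18.9·5.2·0.5721·0.8202 = 46.118 kPa
FS = 26.859 / 46.118 = 0.582

FS = 0.58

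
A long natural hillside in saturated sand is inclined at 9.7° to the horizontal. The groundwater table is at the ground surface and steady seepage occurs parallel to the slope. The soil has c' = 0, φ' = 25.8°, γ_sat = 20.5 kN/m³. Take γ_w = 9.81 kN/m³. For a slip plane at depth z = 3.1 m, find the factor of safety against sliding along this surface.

With seepage parallel to the slope and the water table at the surface, the effective normal stress on the slip plane uses the buoyant unit weight γ' = γ_sat − γ_w while the driving shear stress uses γ_sat:
FS = [c' + γ' z cos²β tanφ'] / [γ_sat z sinβ cosβ]
(For c' = 0 this reduces to FS = (γ'/γ_sat)·tanφ'/tanβ.)
γ' = 20.5 − 9.81 = 10.69 kN/m³
Numerator = 0.0 + 10.69·3.1·cos²9.7°·tan25.8° = 0.0 + 10.69·3.1·0.9716·0.4834 = 15.565 kPa
Denominator = 20.5·3.1·sin9.7°·cos9.7° = 20.5·3.1·0.1685·0.9857 = 10.554 kPa
FS = 15.565 / 10.554 = 1.475

FS = 1.47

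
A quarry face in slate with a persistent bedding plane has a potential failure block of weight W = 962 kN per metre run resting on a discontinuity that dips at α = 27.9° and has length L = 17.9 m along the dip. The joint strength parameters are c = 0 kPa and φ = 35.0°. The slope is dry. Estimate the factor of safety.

Resolving the block weight along and normal to the plane and applying the Mohr–Coulomb strength on the joint:
N' = W cosα = 962·cos27.9° = 850.2 kN/m
Driving force T = W sinα = 962·sin27.9° = 450.1 kN/m
Resisting force R = c·L + N'·tanφ = 0·17.9 + 850.2·tan35.0° = 0.0 + 595.3 = 595.3 kN/m
FS = R / T = 595.3 / 450.1 = 1.322

FS = 1.32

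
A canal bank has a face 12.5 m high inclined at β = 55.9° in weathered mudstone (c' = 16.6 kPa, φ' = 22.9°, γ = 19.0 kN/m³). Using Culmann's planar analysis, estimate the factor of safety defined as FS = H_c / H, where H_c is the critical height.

FS = 1.32

H_c = (4c'/γ) · sinβ cosφ' / [1 − cos(β − φ')]
    = (4·16.6/19.0) · sin55.9°·cos22.9° / [1 − cos33.0°]
    = 3.495 · 0.7628 / 0.1613 = 16.52 m
FS = H_c / H = 16.52 / 12.5 = 1.322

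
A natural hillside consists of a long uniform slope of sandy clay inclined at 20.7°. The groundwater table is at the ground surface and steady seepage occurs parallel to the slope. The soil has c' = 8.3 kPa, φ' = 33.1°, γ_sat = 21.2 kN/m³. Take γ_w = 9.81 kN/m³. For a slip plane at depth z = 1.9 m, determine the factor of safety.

With seepage parallel to the slope and the water table at the surface, the effective normal stress on the slip plane uses the buoyant unit weight γ' = γ_sat − γ_w while the driving shear stress uses γ_sat:
FS = [c' + γ' z cos²β tanφ'] / [γ_sat z sinβ cosβ]
γ' = 21.2 − 9.81 = 11.39 kN/m³
Numerator = 8.3 + 11.39·1.9·cos²20.7°·tan33.1° = 8.3 + 11.39·1.9·0.8751·0.6519 = 20.645 kPa
Denominator = 21.2·1.9·sin20.7°·cos20.7° = 21.2·1.9·0.3535·0.9354 = 13.319 kPa
FS = 20.645 / 13.319 = 1.550

FS = 1.55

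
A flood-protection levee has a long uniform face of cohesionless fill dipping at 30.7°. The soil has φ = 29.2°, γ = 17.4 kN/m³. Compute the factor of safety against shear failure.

FS = 0.94

For a dry cohesionless infinite slope the factor of safety is FS = tanφ / tanβ.
FS = tan29.2° / tan30.7° = 0.5589 / 0.5938 = 0.941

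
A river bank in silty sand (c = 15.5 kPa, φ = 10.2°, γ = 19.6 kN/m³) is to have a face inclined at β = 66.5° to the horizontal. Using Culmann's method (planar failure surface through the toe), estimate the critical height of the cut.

H_c = 6.41 m

Culmann's analysis gives the critical failure plane at α_cr = (β + φ)/2 = (66.5 + 10.2)/2 = 38.4°, and the critical height
H_c = (4c/γ) · sinβ cosφ / [1 − cos(β − φ)]
    = (4·15.5/19.6) · sin66.5°·cos10.2° / [1 − cos(56.3°)]
    = 3.163 · 0.9171·0.9842 / [1 − 0.5548]
    = 3.163 · 0.9026 / 0.4452
    = 6.41 m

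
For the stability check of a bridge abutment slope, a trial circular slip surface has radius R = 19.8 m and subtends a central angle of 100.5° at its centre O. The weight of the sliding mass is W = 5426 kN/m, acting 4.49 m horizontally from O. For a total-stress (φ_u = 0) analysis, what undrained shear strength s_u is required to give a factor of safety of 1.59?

FS = s_u·L_a·R / (W·d), so s_u = FS·W·d / (L_a·R).
Arc length L_a = R·θ = 19.8·(100.5°·π/180) = 19.8·1.7541 = 34.73 m
s_u = 1.59·5426·4.49 / (34.73·19.8) = 38736.8 / 687.66 = 56.33 kPa

s_u = 56.3 kPa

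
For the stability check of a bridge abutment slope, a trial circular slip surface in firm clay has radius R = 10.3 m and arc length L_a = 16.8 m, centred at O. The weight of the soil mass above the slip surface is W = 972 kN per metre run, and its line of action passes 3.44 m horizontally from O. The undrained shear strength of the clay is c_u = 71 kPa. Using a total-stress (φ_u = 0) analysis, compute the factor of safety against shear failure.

FS = 3.67

Taking moments about the centre O, the resisting moment is provided by the undrained shear strength acting along the arc:
M_R = c_u·L_a·R = 71·16.80·10.3 = 12285.8 kN·m/m
M_D = W·d = 972·3.44 = 3343.7 kN·m/m
FS = M_R / M_D = 12285.8 / 3343.7 = 3.674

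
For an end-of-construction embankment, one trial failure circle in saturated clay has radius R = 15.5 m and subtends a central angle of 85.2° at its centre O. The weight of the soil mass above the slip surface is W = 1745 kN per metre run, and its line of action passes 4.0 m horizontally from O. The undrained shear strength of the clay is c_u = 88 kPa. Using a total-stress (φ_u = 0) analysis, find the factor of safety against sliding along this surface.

Taking moments about the centre O, the resisting moment is provided by the undrained shear strength acting along the arc:
Arc length L_a = R·θ = 15.5·(85.2°·π/180) = 15.5·1.4870 = 23.05 m
M_R = c_u·L_a·R = 88·23.05·15.5 = 31438.6 kN·m/m
M_D = W·d = 1745·4.0 = 6980.0 kN·m/m
FS = M_R / M_D = 31438.6 / 6980.0 = 4.504

FS = 4.50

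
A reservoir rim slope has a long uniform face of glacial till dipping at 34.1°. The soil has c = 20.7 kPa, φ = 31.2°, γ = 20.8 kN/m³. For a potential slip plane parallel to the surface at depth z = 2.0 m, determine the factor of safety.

For an infinite slope with a slip plane parallel to the surface (no pore pressure): FS = [c + γz cos²β tanφ] / [γz sinβ cosβ].
γz = 20.8·2.0 = 41.60 kN/m²
Numerator = 20.7 + 41.60·cos²34.1°·tan31.2° = 20.7 + 41.60·0.6857·0.6056 = 37.975 kPa
Denominator = 41.60·sin34.1°·cos34.1° = 41.60·0.5606·0.8281 = 19.313 kPa
FS = 37.975 / 19.313 = 1.966

FS = 1.97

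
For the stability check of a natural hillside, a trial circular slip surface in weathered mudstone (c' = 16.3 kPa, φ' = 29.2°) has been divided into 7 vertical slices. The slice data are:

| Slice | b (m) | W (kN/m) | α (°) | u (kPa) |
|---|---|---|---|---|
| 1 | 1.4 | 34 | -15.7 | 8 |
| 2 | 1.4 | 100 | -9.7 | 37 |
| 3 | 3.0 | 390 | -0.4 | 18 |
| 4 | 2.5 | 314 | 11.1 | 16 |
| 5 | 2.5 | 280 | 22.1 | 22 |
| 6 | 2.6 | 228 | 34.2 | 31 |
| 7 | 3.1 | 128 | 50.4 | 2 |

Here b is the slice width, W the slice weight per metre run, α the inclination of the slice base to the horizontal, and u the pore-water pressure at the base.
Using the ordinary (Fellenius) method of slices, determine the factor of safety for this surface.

FS = 2.44

Ordinary method of slices: FS = Σ[c'·Δl_i + (W_i cosα_i − u_i·Δl_i)·tanφ'] / Σ W_i sinα_i, with Δl_i = b_i / cosα_i.
Slice 1: Δl = 1.4/cos(-15.7°) = 1.454 m; N'_1 = 34·cos(-15.7°) − 8·1.454 = 21.1; c'Δl = 23.70; W sinα = -9.2
Slice 2: Δl = 1.4/cos(-9.7°) = 1.420 m; N'_2 = 100·cos(-9.7°) − 37·1.420 = 46.0; c'Δl = 23.15; W sinα = -16.8
Slice 3: Δl = 3.0/cos(-0.4°) = 3.000 m; N'_3 = 390·cos(-0.4°) − 18·3.000 = 336.0; c'Δl = 48.90; W sinα = -2.7
Slice 4: Δl = 2.5/cos11.1° = 2.548 m; N'_4 = 314·cos11.1° − 16·2.548 = 267.4; c'Δl = 41.53; W sinα = 60.5
Slice 5: Δl = 2.5/cos22.1° = 2.698 m; N'_5 = 280·cos22.1° − 22·2.698 = 200.1; c'Δl = 43.98; W sinα = 105.3
Slice 6: Δl = 2.6/cos34.2° = 3.144 m; N'_6 = 228·cos34.2° − 31·3.144 = 91.1; c'Δl = 51.24; W sinα = 128.2
Slice 7: Δl = 3.1/cos50.4° = 4.863 m; N'_7 = 128·cos50.4° − 2·4.863 = 71.9; c'Δl = 79.27; W sinα = 98.6
Σc'Δl = 311.8 kN/m; ΣN' = 1033.5 kN/m; ΣW sinα = 363.8 kN/m
Resisting = 311.8 + 1033.5·tan29.2° = 311.8 + 577.6 = 889.4 kN/m
FS = 889.4 / 363.8 = 2.445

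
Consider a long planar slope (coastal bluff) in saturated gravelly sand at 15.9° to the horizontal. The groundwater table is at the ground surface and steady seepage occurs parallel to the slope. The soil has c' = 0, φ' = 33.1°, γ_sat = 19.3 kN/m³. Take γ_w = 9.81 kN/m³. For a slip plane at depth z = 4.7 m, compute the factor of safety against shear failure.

With seepage parallel to the slope and the water table at the surface, the effective normal stress on the slip plane uses the buoyant unit weight γ' = γ_sat − γ_w while the driving shear stress uses γ_sat:
FS = [c' + γ' z cos²β tanφ'] / [γ_sat z sinβ cosβ]
(For c' = 0 this reduces to FS = (γ'/γ_sat)·tanφ'/tanβ.)
γ' = 19.3 − 9.81 = 9.49 kN/m³
Numerator = 0.0 + 9.49·4.7·cos²15.9°·tan33.1° = 0.0 + 9.49·4.7·0.9249·0.6519 = 26.894 kPa
Denominator = 19.3·4.7·sin15.9°·cos15.9° = 19.3·4.7·0.2740·0.9617 = 23.900 kPa
FS = 26.894 / 23.900 = 1.125

FS = 1.13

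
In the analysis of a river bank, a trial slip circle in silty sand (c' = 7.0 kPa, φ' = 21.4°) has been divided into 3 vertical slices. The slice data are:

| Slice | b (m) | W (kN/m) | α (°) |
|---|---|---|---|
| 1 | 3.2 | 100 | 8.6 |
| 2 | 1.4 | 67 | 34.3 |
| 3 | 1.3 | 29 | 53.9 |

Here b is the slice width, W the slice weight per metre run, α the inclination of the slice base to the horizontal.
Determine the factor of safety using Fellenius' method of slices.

Ordinary method of slices: FS = Σ[c'·Δl_i + (W_i cosα_i)·tanφ'] / Σ W_i sinα_i, with Δl_i = b_i / cosα_i.
Slice 1: Δl = 3.2/cos8.6° = 3.236 m; N'_1 = 100·cos8.6° = 98.9; c'Δl = 22.65; W sinα = 15.0
Slice 2: Δl = 1.4/cos34.3° = 1.695 m; N'_2 = 67·cos34.3° = 55.3; c'Δl = 11.86; W sinα = 37.8
Slice 3: Δl = 1.3/cos53.9° = 2.206 m; N'_3 = 29·cos53.9° = 17.1; c'Δl = 15.44; W sinα = 23.4
Σc'Δl = 50.0 kN/m; ΣN' = 171.3 kN/m; ΣW sinα = 76.1 kN/m
Resisting = 50.0 + 171.3·tan21.4° = 50.0 + 67.1 = 117.1 kN/m
FS = 117.1 / 76.1 = 1.538

FS = 1.54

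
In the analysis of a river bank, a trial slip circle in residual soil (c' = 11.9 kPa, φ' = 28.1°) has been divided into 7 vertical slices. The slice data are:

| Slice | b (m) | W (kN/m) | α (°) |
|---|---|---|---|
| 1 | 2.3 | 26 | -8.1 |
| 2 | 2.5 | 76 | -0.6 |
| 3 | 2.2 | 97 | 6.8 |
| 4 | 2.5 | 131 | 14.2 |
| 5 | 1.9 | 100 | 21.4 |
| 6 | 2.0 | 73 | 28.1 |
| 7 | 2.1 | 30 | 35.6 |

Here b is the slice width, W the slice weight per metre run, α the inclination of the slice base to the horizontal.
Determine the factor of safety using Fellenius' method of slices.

Ordinary method of slices: FS = Σ[c'·Δl_i + (W_i cosα_i)·tanφ'] / Σ W_i sinα_i, with Δl_i = b_i / cosα_i.
Slice 1: Δl = 2.3/cos(-8.1°) = 2.323 m; N'_1 = 26·cos(-8.1°) = 25.7; c'Δl = 27.65; W sinα = -3.7
Slice 2: Δl = 2.5/cos(-0.6°) = 2.500 m; N'_2 = 76·cos(-0.6°) = 76.0; c'Δl = 29.75; W sinα = -0.8
Slice 3: Δl = 2.2/cos6.8° = 2.216 m; N'_3 = 97·cos6.8° = 96.3; c'Δl = 26.37; W sinα = 11.5
Slice 4: Δl = 2.5/cos14.2° = 2.579 m; N'_4 = 131·cos14.2° = 127.0; c'Δl = 30.69; W sinα = 32.1
Slice 5: Δl = 1.9/cos21.4° = 2.041 m; N'_5 = 100·cos21.4° = 93.1; c'Δl = 24.28; W sinα = 36.5
Slice 6: Δl = 2.0/cos28.1° = 2.267 m; N'_6 = 73·cos28.1° = 64.4; c'Δl = 26.98; W sinα = 34.4
Slice 7: Δl = 2.1/cos35.6° = 2.583 m; N'_7 = 30·cos35.6° = 24.4; c'Δl = 30.73; W sinα = 17.5
Σc'Δl = 196.4 kN/m; ΣN' = 506.9 kN/m; ΣW sinα = 127.5 kN/m
Resisting = 196.4 + 506.9·tan28.1° = 196.4 + 270.7 = 467.1 kN/m
FS = 467.1 / 127.5 = 3.664

FS = 3.66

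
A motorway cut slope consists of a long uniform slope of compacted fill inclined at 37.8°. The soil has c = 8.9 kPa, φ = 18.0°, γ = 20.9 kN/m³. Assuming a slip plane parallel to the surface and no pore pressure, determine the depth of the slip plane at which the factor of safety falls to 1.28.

z = 1.02 m

Setting FS = 1.28 in FS = [c + γz cos²β tanφ] / [γz sinβ cosβ] and solving for z:
z = c / [γ cosβ (FS·sinβ − cosβ·tanφ)]
  = 8.9 / [20.9·cos37.8°·(1.28·sin37.8° − cos37.8°·tan18.0°)]
  = 8.9 / [20.9·0.7902·(1.28·0.6129 − 0.7902·0.3249)]
  = 8.9 / 8.7160 = 1.021 m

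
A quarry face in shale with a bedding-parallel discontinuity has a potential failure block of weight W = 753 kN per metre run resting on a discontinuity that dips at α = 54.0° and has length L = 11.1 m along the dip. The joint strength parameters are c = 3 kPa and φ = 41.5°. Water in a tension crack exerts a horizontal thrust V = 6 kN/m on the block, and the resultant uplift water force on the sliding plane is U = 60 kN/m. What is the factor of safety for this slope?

FS = 0.60

Resolving the block weight along and normal to the plane and applying the Mohr–Coulomb strength on the joint:
N' = W cosα − U − V sinα = 753·cos54.0° − 60 − 6·sin54.0° = 377.7 kN/m
Driving force T = W sinα + V cosα = 753·sin54.0° + 6·cos54.0° = 612.7 kN/m
Resisting force R = c·L + N'·tanφ = 3·11.1 + 377.7·tan41.5° = 33.3 + 334.2 = 367.5 kN/m
FS = R / T = 367.5 / 612.7 = 0.600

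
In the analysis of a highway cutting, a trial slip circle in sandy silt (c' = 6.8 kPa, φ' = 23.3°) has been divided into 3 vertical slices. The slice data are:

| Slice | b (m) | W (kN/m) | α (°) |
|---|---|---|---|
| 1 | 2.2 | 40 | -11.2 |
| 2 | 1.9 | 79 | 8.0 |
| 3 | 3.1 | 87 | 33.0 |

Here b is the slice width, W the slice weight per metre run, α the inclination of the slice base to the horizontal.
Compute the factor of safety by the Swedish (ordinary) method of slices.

Ordinary method of slices: FS = Σ[c'·Δl_i + (W_i cosα_i)·tanφ'] / Σ W_i sinα_i, with Δl_i = b_i / cosα_i.
Slice 1: Δl = 2.2/cos(-11.2°) = 2.243 m; N'_1 = 40·cos(-11.2°) = 39.2; c'Δl = 15.25; W sinα = -7.8
Slice 2: Δl = 1.9/cos8.0° = 1.919 m; N'_2 = 79·cos8.0° = 78.2; c'Δl = 13.05; W sinα = 11.0
Slice 3: Δl = 3.1/cos33.0° = 3.696 m; N'_3 = 87·cos33.0° = 73.0; c'Δl = 25.14; W sinα = 47.4
Σc'Δl = 53.4 kN/m; ΣN' = 190.4 kN/m; ΣW sinα = 50.6 kN/m
Resisting = 53.4 + 190.4·tan23.3° = 53.4 + 82.0 = 135.4 kN/m
FS = 135.4 / 50.6 = 2.676

FS = 2.68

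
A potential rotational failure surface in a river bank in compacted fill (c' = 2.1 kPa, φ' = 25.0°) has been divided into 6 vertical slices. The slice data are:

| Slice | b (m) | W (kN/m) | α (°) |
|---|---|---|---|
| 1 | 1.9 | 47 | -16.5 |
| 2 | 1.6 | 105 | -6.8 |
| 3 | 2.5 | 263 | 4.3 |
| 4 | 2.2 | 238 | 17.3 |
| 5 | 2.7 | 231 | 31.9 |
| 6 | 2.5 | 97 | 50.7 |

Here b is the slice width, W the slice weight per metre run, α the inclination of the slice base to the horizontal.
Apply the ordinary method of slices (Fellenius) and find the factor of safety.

Ordinary method of slices: FS = Σ[c'·Δl_i + (W_i cosα_i)·tanφ'] / Σ W_i sinα_i, with Δl_i = b_i / cosα_i.
Slice 1: Δl = 1.9/cos(-16.5°) = 1.982 m; N'_1 = 47·cos(-16.5°) = 45.1; c'Δl = 4.16; W sinα = -13.3
Slice 2: Δl = 1.6/cos(-6.8°) = 1.611 m; N'_2 = 105·cos(-6.8°) = 104.3; c'Δl = 3.38; W sinα = -12.4
Slice 3: Δl = 2.5/cos4.3° = 2.507 m; N'_3 = 263·cos4.3° = 262.3; c'Δl = 5.26; W sinα = 19.7
Slice 4: Δl = 2.2/cos17.3° = 2.304 m; N'_4 = 238·cos17.3° = 227.2; c'Δl = 4.84; W sinα = 70.8
Slice 5: Δl = 2.7/cos31.9° = 3.180 m; N'_5 = 231·cos31.9° = 196.1; c'Δl = 6.68; W sinα = 122.1
Slice 6: Δl = 2.5/cos50.7° = 3.947 m; N'_6 = 97·cos50.7° = 61.4; c'Δl = 8.29; W sinα = 75.1
Σc'Δl = 32.6 kN/m; ΣN' = 896.4 kN/m; ΣW sinα = 261.8 kN/m
Resisting = 32.6 + 896.4·tan25.0° = 32.6 + 418.0 = 450.6 kN/m
FS = 450.6 / 261.8 = 1.721

FS = 1.72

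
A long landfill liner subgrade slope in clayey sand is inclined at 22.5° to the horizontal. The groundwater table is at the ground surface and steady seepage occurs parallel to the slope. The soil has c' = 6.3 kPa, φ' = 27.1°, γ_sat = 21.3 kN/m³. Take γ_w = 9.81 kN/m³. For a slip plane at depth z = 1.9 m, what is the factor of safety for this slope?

FS = 1.11

With seepage parallel to the slope and the water table at the surface, the effective normal stress on the slip plane uses the buoyant unit weight γ' = γ_sat − γ_w while the driving shear stress uses γ_sat:
FS = [c' + γ' z cos²β tanφ'] / [γ_sat z sinβ cosβ]
γ' = 21.3 − 9.81 = 11.49 kN/m³
Numerator = 6.3 + 11.49·1.9·cos²22.5°·tan27.1° = 6.3 + 11.49·1.9·0.8536·0.5117 = 15.835 kPa
Denominator = 21.3·1.9·sin22.5°·cos22.5° = 21.3·1.9·0.3827·0.9239 = 14.308 kPa
FS = 15.835 / 14.308 = 1.107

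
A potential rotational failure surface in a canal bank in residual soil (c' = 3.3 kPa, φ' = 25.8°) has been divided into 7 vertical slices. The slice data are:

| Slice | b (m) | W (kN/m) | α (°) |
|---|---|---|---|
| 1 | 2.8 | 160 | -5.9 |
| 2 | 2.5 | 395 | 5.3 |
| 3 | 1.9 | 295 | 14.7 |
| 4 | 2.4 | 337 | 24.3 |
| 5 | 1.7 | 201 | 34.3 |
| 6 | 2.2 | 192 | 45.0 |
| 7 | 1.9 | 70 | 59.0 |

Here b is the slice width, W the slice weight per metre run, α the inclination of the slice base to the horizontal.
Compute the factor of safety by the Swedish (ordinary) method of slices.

Ordinary method of slices: FS = Σ[c'·Δl_i + (W_i cosα_i)·tanφ'] / Σ W_i sinα_i, with Δl_i = b_i / cosα_i.
Slice 1: Δl = 2.8/cos(-5.9°) = 2.815 m; N'_1 = 160·cos(-5.9°) = 159.2; c'Δl = 9.29; W sinα = -16.4
Slice 2: Δl = 2.5/cos5.3° = 2.511 m; N'_2 = 395·cos5.3° = 393.3; c'Δl = 8.29; W sinα = 36.5
Slice 3: Δl = 1.9/cos14.7° = 1.964 m; N'_3 = 295·cos14.7° = 285.3; c'Δl = 6.48; W sinα = 74.9
Slice 4: Δl = 2.4/cos24.3° = 2.633 m; N'_4 = 337·cos24.3° = 307.1; c'Δl = 8.69; W sinα = 138.7
Slice 5: Δl = 1.7/cos34.3° = 2.058 m; N'_5 = 201·cos34.3° = 166.0; c'Δl = 6.79; W sinα = 113.3
Slice 6: Δl = 2.2/cos45.0° = 3.111 m; N'_6 = 192·cos45.0° = 135.8; c'Δl = 10.27; W sinα = 135.8
Slice 7: Δl = 1.9/cos59.0° = 3.689 m; N'_7 = 70·cos59.0° = 36.1; c'Δl = 12.17; W sinα = 60.0
Σc'Δl = 62.0 kN/m; ΣN' = 1482.8 kN/m; ΣW sinα = 542.6 kN/m
Resisting = 62.0 + 1482.8·tan25.8° = 62.0 + 716.8 = 778.8 kN/m
FS = 778.8 / 542.6 = 1.435

FS = 1.44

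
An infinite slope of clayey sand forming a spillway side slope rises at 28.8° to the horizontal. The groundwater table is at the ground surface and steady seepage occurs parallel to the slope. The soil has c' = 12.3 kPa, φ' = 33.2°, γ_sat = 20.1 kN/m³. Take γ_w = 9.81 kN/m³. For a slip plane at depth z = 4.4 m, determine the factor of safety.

FS = 0.94

With seepage parallel to the slope and the water table at the surface, the effective normal stress on the slip plane uses the buoyant unit weight γ' = γ_sat − γ_w while the driving shear stress uses γ_sat:
FS = [c' + γ' z cos²β tanφ'] / [γ_sat z sinβ cosβ]
γ' = 20.1 − 9.81 = 10.29 kN/m³
Numerator = 12.3 + 10.29·4.4·cos²28.8°·tan33.2° = 12.3 + 10.29·4.4·0.7679·0.6544 = 35.052 kPa
Denominator = 20.1·4.4·sin28.8°·cos28.8° = 20.1·4.4·0.4818·0.8763 = 37.336 kPa
FS = 35.052 / 37.336 = 0.939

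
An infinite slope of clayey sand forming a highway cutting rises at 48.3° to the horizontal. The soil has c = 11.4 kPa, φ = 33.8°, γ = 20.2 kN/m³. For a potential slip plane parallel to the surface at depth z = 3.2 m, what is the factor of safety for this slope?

FS = 0.95

For an infinite slope with a slip plane parallel to the surface (no pore pressure): FS = [c + γz cos²β tanφ] / [γz sinβ cosβ].
γz = 20.2·3.2 = 64.64 kN/m²
Numerator = 11.4 + 64.64·cos²48.3°·tan33.8° = 11.4 + 64.64·0.4425·0.6694 = 30.550 kPa
Denominator = 64.64·sin48.3°·cos48.3° = 64.64·0.7466·0.6652 = 32.106 kPa
FS = 30.550 / 32.106 = 0.952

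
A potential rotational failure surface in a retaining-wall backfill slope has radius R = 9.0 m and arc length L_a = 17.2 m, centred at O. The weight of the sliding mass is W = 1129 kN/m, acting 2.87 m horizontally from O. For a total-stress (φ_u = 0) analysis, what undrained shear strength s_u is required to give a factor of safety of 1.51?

FS = s_u·L_a·R / (W·d), so s_u = FS·W·d / (L_a·R).
s_u = 1.51·1129·2.87 / (17.20·9.0) = 4892.7 / 154.80 = 31.61 kPa

s_u = 31.6 kPa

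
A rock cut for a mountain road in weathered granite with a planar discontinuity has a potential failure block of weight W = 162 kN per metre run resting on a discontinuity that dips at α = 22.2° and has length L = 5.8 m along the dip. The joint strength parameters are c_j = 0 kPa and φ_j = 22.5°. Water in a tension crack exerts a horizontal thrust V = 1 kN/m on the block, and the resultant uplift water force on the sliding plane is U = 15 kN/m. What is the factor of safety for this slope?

Resolving the block weight along and normal to the plane and applying the Mohr–Coulomb strength on the joint:
N' = W cosα − U − V sinα = 162·cos22.2° − 15 − 1·sin22.2° = 134.6 kN/m
Driving force T = W sinα + V cosα = 162·sin22.2° + 1·cos22.2° = 62.1 kN/m
Resisting force R = c_j·L + N'·tanφ_j = 0·5.8 + 134.6·tan22.5° = 0.0 + 55.8 = 55.8 kN/m
FS = R / T = 55.8 / 62.1 = 0.897

FS = 0.90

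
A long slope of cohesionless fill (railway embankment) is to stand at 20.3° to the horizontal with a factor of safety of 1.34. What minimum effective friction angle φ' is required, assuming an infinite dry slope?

φ' = 26.4°

FS = tanφ'/tanβ ⇒ tanφ' = FS · tanβ = 1.34 · tan20.3° = 0.4957
φ' = arctan(0.4957) = 26.37°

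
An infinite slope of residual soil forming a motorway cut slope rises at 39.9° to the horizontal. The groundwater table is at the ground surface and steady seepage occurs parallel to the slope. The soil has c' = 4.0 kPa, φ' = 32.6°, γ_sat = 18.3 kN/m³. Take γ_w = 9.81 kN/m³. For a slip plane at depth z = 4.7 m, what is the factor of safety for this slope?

FS = 0.45

With seepage parallel to the slope and the water table at the surface, the effective normal stress on the slip plane uses the buoyant unit weight γ' = γ_sat − γ_w while the driving shear stress uses γ_sat:
FS = [c' + γ' z cos²β tanφ'] / [γ_sat z sinβ cosβ]
γ' = 18.3 − 9.81 = 8.49 kN/m³
Numerator = 4.0 + 8.49·4.7·cos²39.9°·tan32.6° = 4.0 + 8.49·4.7·0.5885·0.6395 = 19.019 kPa
Denominator = 18.3·4.7·sin39.9°·cos39.9° = 18.3·4.7·0.6414·0.7672 = 42.325 kPa
FS = 19.019 / 42.325 = 0.449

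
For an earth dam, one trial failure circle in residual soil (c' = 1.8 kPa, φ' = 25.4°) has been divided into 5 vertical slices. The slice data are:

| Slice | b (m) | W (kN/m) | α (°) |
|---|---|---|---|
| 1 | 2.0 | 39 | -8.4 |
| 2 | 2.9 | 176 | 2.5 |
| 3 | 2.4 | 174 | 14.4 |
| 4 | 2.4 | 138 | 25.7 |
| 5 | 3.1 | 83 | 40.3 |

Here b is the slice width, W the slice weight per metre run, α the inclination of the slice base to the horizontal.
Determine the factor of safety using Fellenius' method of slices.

Ordinary method of slices: FS = Σ[c'·Δl_i + (W_i cosα_i)·tanφ'] / Σ W_i sinα_i, with Δl_i = b_i / cosα_i.
Slice 1: Δl = 2.0/cos(-8.4°) = 2.022 m; N'_1 = 39·cos(-8.4°) = 38.6; c'Δl = 3.64; W sinα = -5.7
Slice 2: Δl = 2.9/cos2.5° = 2.903 m; N'_2 = 176·cos2.5° = 175.8; c'Δl = 5.22; W sinα = 7.7
Slice 3: Δl = 2.4/cos14.4° = 2.478 m; N'_3 = 174·cos14.4° = 168.5; c'Δl = 4.46; W sinα = 43.3
Slice 4: Δl = 2.4/cos25.7° = 2.663 m; N'_4 = 138·cos25.7° = 124.3; c'Δl = 4.79; W sinα = 59.8
Slice 5: Δl = 3.1/cos40.3° = 4.065 m; N'_5 = 83·cos40.3° = 63.3; c'Δl = 7.32; W sinα = 53.7
Σc'Δl = 25.4 kN/m; ΣN' = 570.6 kN/m; ΣW sinα = 158.8 kN/m
Resisting = 25.4 + 570.6·tan25.4° = 25.4 + 270.9 = 296.4 kN/m
FS = 296.4 / 158.8 = 1.867

FS = 1.87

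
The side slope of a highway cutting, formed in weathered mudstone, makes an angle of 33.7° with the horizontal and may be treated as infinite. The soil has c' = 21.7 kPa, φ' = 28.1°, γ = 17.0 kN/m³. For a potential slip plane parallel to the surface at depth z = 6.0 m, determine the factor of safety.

FS = 1.26

For an infinite slope with a slip plane parallel to the surface (no pore pressure): FS = [c' + γz cos²β tanφ'] / [γz sinβ cosβ].
γz = 17.0·6.0 = 102.00 kN/m²
Numerator = 21.7 + 102.00·cos²33.7°·tan28.1° = 21.7 + 102.00·0.6921·0.5340 = 59.396 kPa
Denominator = 102.00·sin33.7°·cos33.7° = 102.00·0.5548·0.8320 = 47.084 kPa
FS = 59.396 / 47.084 = 1.262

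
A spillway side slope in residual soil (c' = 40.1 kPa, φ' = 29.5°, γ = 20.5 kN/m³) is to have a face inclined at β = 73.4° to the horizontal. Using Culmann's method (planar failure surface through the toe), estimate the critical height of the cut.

Culmann's analysis gives the critical failure plane at α_cr = (β + φ')/2 = (73.4 + 29.5)/2 = 51.5°, and the critical height
H_c = (4c'/γ) · sinβ cosφ' / [1 − cos(β − φ')]
    = (4·40.1/20.5) · sin73.4°·cos29.5° / [1 − cos(43.9°)]
    = 7.824 · 0.9583·0.8704 / [1 − 0.7206]
    = 7.824 · 0.8341 / 0.2794
    = 23.35 m

H_c = 23.35 m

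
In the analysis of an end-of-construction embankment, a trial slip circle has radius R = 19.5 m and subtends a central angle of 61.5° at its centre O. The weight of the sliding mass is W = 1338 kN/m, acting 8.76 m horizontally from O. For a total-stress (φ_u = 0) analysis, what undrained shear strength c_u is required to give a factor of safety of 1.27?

c_u = 36.5 kPa

FS = c_u·L_a·R / (W·d), so c_u = FS·W·d / (L_a·R).
Arc length L_a = R·θ = 19.5·(61.5°·π/180) = 19.5·1.0734 = 20.93 m
c_u = 1.27·1338·8.76 / (20.93·19.5) = 14885.5 / 408.15 = 36.47 kPa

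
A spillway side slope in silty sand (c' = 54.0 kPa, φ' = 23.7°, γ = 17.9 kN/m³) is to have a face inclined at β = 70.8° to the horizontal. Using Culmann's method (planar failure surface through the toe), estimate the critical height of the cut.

Culmann's analysis gives the critical failure plane at α_cr = (β + φ')/2 = (70.8 + 23.7)/2 = 47.2°, and the critical height
H_c = (4c'/γ) · sinβ cosφ' / [1 − cos(β − φ')]
    = (4·54.0/17.9) · sin70.8°·cos23.7° / [1 − cos(47.1°)]
    = 12.067 · 0.9444·0.9157 / [1 − 0.6807]
    = 12.067 · 0.8647 / 0.3193
    = 32.68 m

H_c = 32.68 m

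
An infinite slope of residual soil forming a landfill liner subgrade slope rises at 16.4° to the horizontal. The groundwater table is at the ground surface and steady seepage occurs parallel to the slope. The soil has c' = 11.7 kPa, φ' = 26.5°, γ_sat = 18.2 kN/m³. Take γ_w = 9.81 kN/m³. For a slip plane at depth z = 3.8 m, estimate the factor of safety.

With seepage parallel to the slope and the water table at the surface, the effective normal stress on the slip plane uses the buoyant unit weight γ' = γ_sat − γ_w while the driving shear stress uses γ_sat:
FS = [c' + γ' z cos²β tanφ'] / [γ_sat z sinβ cosβ]
γ' = 18.2 − 9.81 = 8.39 kN/m³
Numerator = 11.7 + 8.39·3.8·cos²16.4°·tan26.5° = 11.7 + 8.39·3.8·0.9203·0.4986 = 26.329 kPa
Denominator = 18.2·3.8·sin16.4°·cos16.4° = 18.2·3.8·0.2823·0.9593 = 18.732 kPa
FS = 26.329 / 18.732 = 1.406

FS = 1.41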